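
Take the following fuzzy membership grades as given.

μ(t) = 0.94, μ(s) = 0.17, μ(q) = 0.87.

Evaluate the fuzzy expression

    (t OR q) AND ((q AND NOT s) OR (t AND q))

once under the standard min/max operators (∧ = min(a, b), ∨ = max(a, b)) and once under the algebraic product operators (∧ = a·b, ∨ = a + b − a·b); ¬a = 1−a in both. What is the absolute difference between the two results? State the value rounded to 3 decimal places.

0.072

Under standard min/max:
  t OR q = max(a, b) on (0.94, 0.87) = 0.94
  NOT s = 1 − 0.17 = 0.83
  q AND NOT s = min(a, b) on (0.87, 0.83) = 0.83
  t AND q = min(a, b) on (0.94, 0.87) = 0.87
  (q AND NOT s) OR (t AND q) = max(a, b) on (0.83, 0.87) = 0.87
  (t OR q) AND ((q AND NOT s) OR (t AND q)) = min(a, b) on (0.94, 0.87) = 0.87
  → value = 0.8700
Under algebraic product:
  t OR q = a + b − a·b on (0.9400, 0.8700) = 0.9922
  NOT s = 1 − 0.1700 = 0.8300
  q AND NOT s = a·b on (0.8700, 0.8300) = 0.7221
  t AND q = a·b on (0.9400, 0.8700) = 0.8178
  (q AND NOT s) OR (t AND q) = a + b − a·b on (0.7221, 0.8178) = 0.9494
  (t OR q) AND ((q AND NOT s) OR (t AND q)) = a·b on (0.9922, 0.9494) = 0.9420
  → value = 0.9420
|0.8700 − 0.9420| = 0.072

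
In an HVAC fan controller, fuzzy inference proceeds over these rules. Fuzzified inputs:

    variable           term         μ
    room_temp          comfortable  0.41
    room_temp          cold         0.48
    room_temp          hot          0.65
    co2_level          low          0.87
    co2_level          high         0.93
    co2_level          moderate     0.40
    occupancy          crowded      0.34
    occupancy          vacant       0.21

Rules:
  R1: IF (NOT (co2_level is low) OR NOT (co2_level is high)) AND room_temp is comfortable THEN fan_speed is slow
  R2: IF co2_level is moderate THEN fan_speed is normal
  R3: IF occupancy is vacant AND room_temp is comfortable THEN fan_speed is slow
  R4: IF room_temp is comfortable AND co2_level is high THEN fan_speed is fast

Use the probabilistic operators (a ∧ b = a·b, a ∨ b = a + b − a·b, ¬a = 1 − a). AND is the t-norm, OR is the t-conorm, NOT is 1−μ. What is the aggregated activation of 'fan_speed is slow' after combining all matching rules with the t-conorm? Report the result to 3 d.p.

R1: (¬low=1−0.87=0.13 OR ¬high=1−0.93=0.07) = 0.1909; AND[a·b] with comfortable=0.41 → w = 0.0783
R2: moderate=0.40 → w = 0.4000
R3: vacant=0.21, comfortable=0.41; AND[a·b] → w = 0.0861
R4: comfortable=0.41, high=0.93; AND[a·b] → w = 0.3813
Rules with consequent 'slow': {R1, R3} → strengths 0.0783, 0.0861
Aggregate via t-conorm [a + b − a·b]: 0.1576

0.158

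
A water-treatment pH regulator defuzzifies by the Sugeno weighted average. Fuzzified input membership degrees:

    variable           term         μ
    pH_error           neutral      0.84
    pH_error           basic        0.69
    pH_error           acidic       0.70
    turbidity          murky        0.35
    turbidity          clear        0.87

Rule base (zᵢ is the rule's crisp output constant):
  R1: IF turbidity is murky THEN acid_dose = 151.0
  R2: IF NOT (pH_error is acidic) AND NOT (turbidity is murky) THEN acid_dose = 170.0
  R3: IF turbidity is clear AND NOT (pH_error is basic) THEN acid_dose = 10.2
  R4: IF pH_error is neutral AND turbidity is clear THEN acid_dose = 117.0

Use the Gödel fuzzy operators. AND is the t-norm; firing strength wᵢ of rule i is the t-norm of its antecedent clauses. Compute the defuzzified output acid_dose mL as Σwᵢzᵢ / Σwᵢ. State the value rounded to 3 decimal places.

R1 (z=151.0): murky=0.35 → w = 0.35
R2 (z=170.0): ¬acidic=1−0.70=0.30, ¬murky=1−0.35=0.65; AND[min(a, b)] → w = 0.30
R3 (z=10.2): clear=0.87, ¬basic=1−0.69=0.31; AND[min(a, b)] → w = 0.31
R4 (z=117.0): neutral=0.84, clear=0.87; AND[min(a, b)] → w = 0.84
Weighted average = (0.35·151.0 + 0.30·170.0 + 0.31·10.2 + 0.84·117.0) / (0.35 + 0.30 + 0.31 + 0.84)
  = 205.2920 / 1.8000 = 114.051

114.051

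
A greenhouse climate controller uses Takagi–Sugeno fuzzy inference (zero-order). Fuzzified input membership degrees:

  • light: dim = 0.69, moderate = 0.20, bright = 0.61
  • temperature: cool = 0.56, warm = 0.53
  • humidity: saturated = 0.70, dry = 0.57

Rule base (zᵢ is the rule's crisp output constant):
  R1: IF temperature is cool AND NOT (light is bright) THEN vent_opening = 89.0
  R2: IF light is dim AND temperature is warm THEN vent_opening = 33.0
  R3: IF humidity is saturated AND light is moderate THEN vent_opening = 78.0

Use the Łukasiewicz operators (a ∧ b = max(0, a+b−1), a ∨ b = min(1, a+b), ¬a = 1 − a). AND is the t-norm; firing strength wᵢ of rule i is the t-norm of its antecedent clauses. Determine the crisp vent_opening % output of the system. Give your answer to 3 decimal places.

33.000

R1 (z=89.0): cool=0.56, ¬bright=1−0.61=0.39; AND[max(0, a+b−1)] → w = 0.00
R2 (z=33.0): dim=0.69, warm=0.53; AND[max(0, a+b−1)] → w = 0.22
R3 (z=78.0): saturated=0.70, moderate=0.20; AND[max(0, a+b−1)] → w = 0.00
Weighted average = (0.00·89.0 + 0.22·33.0 + 0.00·78.0) / (0.00 + 0.22 + 0.00)
  = 7.2600 / 0.2200 = 33.000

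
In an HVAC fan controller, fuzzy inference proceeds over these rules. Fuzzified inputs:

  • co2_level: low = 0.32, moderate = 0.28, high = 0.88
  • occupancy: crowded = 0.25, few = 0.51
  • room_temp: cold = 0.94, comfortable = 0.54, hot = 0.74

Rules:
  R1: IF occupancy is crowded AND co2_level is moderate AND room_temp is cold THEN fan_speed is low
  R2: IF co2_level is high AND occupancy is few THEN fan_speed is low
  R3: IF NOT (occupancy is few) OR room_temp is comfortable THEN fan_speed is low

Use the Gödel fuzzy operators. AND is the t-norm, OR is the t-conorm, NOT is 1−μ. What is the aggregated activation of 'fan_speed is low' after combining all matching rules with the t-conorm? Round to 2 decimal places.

R1: crowded=0.25, moderate=0.28, cold=0.94; AND[min(a, b)] → w = 0.25
R2: high=0.88, few=0.51; AND[min(a, b)] → w = 0.51
R3: ¬few=1−0.51=0.49, comfortable=0.54; OR[max(a, b)] → w = 0.54
Rules with consequent 'low': {R1, R2, R3} → strengths 0.25, 0.51, 0.54
Aggregate via t-conorm [max(a, b)]: 0.54

0.54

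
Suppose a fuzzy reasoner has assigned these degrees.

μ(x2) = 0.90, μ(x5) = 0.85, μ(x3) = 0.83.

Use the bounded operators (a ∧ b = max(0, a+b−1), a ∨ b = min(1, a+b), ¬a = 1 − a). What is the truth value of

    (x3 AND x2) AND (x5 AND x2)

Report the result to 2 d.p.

0.48

x3 AND x2 = max(0, a+b−1) on (0.83, 0.90) = 0.73
x5 AND x2 = max(0, a+b−1) on (0.85, 0.90) = 0.75
(x3 AND x2) AND (x5 AND x2) = max(0, a+b−1) on (0.73, 0.75) = 0.48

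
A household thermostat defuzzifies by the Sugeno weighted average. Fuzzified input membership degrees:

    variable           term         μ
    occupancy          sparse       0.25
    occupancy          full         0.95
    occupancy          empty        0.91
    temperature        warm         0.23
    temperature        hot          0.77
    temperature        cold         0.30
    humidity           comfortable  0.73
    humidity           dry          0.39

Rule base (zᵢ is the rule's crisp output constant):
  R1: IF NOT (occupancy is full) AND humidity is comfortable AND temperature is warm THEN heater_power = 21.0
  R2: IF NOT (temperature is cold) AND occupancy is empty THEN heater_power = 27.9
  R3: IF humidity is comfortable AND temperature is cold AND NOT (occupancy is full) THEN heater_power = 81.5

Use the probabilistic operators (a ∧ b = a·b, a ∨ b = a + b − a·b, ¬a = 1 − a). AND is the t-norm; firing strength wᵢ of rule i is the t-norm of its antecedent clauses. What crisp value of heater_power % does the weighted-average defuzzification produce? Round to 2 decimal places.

28.71

R1 (z=21.0): ¬full=1−0.95=0.05, comfortable=0.73, warm=0.23; AND[a·b] → w = 0.0084
R2 (z=27.9): ¬cold=1−0.30=0.70, empty=0.91; AND[a·b] → w = 0.6370
R3 (z=81.5): comfortable=0.73, cold=0.30, ¬full=1−0.95=0.05; AND[a·b] → w = 0.0110
Weighted average = (0.0084·21.0 + 0.6370·27.9 + 0.0110·81.5) / (0.0084 + 0.6370 + 0.0110)
  = 18.8410 / 0.6563 = 28.71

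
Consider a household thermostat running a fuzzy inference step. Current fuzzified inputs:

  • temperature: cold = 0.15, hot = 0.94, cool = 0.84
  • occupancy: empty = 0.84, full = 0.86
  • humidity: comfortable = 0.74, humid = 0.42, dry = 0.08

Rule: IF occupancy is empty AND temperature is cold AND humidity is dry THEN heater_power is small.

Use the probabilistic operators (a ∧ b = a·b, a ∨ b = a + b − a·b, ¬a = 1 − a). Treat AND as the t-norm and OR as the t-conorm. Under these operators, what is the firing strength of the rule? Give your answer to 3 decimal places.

firing strength: empty=0.84, cold=0.15, dry=0.08; AND[a·b] → w = 0.0101

0.010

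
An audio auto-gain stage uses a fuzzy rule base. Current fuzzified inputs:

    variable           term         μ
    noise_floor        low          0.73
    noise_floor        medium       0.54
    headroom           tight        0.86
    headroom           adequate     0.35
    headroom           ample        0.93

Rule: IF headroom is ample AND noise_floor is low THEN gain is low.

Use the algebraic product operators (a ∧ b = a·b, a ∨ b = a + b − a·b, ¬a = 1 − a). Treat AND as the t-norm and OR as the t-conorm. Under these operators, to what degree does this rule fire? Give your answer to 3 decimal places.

firing strength: ample=0.93, low=0.73; AND[a·b] → w = 0.6789

0.679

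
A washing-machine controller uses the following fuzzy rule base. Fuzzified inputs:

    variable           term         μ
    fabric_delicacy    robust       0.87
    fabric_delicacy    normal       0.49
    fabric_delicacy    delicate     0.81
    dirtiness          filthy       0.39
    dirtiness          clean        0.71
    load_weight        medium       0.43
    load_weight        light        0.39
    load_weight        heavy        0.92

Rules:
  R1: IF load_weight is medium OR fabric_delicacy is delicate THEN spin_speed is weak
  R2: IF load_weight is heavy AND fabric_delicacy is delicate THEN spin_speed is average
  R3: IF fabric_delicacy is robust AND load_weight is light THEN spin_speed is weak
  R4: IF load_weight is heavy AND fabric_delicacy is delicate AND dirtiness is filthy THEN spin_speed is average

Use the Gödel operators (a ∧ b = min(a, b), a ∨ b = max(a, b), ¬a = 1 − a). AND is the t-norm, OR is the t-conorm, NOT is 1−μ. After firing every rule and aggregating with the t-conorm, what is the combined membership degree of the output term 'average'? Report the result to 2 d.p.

0.81

R1: medium=0.43, delicate=0.81; OR[max(a, b)] → w = 0.81
R2: heavy=0.92, delicate=0.81; AND[min(a, b)] → w = 0.81
R3: robust=0.87, light=0.39; AND[min(a, b)] → w = 0.39
R4: heavy=0.92, delicate=0.81, filthy=0.39; AND[min(a, b)] → w = 0.39
Rules with consequent 'average': {R2, R4} → strengths 0.81, 0.39
Aggregate via t-conorm [max(a, b)]: 0.81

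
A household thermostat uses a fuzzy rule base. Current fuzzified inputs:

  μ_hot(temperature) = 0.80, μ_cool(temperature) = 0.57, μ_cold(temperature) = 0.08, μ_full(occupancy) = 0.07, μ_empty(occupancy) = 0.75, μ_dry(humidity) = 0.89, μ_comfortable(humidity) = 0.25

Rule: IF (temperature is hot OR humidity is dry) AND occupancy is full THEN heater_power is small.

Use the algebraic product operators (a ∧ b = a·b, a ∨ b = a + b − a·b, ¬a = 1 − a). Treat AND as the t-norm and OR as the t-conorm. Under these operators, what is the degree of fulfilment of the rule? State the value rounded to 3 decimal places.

firing strength: (hot=0.80 OR dry=0.89) = 0.9780; AND[a·b] with full=0.07 → w = 0.0685

0.068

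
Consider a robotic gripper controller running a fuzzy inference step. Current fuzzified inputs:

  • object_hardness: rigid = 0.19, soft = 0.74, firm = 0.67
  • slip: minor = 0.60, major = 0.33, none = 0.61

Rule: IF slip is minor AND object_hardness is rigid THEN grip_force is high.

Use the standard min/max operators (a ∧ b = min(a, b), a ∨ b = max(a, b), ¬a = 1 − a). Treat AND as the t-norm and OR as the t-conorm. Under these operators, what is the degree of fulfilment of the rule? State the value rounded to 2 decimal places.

0.19

firing strength: minor=0.60, rigid=0.19; AND[min(a, b)] → w = 0.19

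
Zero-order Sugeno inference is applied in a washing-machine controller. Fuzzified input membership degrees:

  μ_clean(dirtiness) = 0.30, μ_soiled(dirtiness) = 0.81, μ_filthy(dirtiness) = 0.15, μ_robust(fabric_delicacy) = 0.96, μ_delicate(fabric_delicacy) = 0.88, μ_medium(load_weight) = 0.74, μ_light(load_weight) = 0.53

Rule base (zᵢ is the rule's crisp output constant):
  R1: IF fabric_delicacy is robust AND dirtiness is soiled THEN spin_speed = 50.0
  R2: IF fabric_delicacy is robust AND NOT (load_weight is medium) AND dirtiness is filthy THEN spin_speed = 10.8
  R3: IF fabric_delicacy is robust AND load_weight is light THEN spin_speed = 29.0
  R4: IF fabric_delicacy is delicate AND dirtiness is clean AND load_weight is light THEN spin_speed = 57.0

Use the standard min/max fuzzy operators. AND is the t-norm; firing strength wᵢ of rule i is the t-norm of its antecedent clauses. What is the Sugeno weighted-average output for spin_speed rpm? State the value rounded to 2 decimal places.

41.67

R1 (z=50.0): robust=0.96, soiled=0.81; AND[min(a, b)] → w = 0.81
R2 (z=10.8): robust=0.96, ¬medium=1−0.74=0.26, filthy=0.15; AND[min(a, b)] → w = 0.15
R3 (z=29.0): robust=0.96, light=0.53; AND[min(a, b)] → w = 0.53
R4 (z=57.0): delicate=0.88, clean=0.30, light=0.53; AND[min(a, b)] → w = 0.30
Weighted average = (0.81·50.0 + 0.15·10.8 + 0.53·29.0 + 0.30·57.0) / (0.81 + 0.15 + 0.53 + 0.30)
  = 74.5900 / 1.7900 = 41.67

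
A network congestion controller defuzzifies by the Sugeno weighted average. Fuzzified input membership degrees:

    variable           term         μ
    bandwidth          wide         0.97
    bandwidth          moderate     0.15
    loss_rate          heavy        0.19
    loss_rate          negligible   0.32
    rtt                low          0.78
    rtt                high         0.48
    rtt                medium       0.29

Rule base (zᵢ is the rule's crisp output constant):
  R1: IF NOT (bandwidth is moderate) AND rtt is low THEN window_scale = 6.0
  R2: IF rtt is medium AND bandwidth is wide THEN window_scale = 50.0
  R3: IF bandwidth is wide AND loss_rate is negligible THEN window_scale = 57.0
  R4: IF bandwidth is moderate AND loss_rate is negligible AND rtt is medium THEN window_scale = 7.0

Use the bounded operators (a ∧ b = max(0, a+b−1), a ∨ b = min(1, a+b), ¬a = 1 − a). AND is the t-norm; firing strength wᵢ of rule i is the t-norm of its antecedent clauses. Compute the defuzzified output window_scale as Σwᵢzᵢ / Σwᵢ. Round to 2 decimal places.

28.23

R1 (z=6.0): ¬moderate=1−0.15=0.85, low=0.78; AND[max(0, a+b−1)] → w = 0.63
R2 (z=50.0): medium=0.29, wide=0.97; AND[max(0, a+b−1)] → w = 0.26
R3 (z=57.0): wide=0.97, negligible=0.32; AND[max(0, a+b−1)] → w = 0.29
R4 (z=7.0): moderate=0.15, negligible=0.32, medium=0.29; AND[max(0, a+b−1)] → w = 0.00
Weighted average = (0.63·6.0 + 0.26·50.0 + 0.29·57.0 + 0.00·7.0) / (0.63 + 0.26 + 0.29 + 0.00)
  = 33.3100 / 1.1800 = 28.23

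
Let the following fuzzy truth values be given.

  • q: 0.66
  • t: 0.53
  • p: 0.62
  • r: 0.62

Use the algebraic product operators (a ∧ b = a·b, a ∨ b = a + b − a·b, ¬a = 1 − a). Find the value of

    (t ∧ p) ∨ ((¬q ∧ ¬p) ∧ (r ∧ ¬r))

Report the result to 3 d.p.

0.349

t ∧ p = a·b on (0.5300, 0.6200) = 0.3286
¬q = 1 − 0.6600 = 0.3400
¬p = 1 − 0.6200 = 0.3800
¬q ∧ ¬p = a·b on (0.3400, 0.3800) = 0.1292
¬r = 1 − 0.6200 = 0.3800
r ∧ ¬r = a·b on (0.6200, 0.3800) = 0.2356
(¬q ∧ ¬p) ∧ (r ∧ ¬r) = a·b on (0.1292, 0.2356) = 0.0304
(t ∧ p) ∨ ((¬q ∧ ¬p) ∧ (r ∧ ¬r)) = a + b − a·b on (0.3286, 0.0304) = 0.3490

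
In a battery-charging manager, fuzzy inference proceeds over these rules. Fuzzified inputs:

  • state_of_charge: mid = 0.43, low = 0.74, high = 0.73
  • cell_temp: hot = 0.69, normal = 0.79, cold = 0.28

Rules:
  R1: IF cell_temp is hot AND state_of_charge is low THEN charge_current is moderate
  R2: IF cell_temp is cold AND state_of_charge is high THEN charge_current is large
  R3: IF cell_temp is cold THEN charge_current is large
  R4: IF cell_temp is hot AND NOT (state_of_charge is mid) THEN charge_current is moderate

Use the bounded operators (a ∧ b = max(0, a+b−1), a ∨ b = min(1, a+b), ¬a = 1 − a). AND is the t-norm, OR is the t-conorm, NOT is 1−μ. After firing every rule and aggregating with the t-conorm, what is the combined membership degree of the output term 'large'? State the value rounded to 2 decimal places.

R1: hot=0.69, low=0.74; AND[max(0, a+b−1)] → w = 0.43
R2: cold=0.28, high=0.73; AND[max(0, a+b−1)] → w = 0.01
R3: cold=0.28 → w = 0.28
R4: hot=0.69, ¬mid=1−0.43=0.57; AND[max(0, a+b−1)] → w = 0.26
Rules with consequent 'large': {R2, R3} → strengths 0.01, 0.28
Aggregate via t-conorm [min(1, a+b)]: 0.29

0.29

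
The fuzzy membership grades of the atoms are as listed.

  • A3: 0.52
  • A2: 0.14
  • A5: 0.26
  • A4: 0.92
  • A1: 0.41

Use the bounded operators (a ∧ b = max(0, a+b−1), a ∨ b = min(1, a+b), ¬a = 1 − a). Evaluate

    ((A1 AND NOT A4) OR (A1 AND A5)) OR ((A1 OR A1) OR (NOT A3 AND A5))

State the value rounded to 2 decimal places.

NOT A4 = 1 − 0.92 = 0.08
A1 AND NOT A4 = max(0, a+b−1) on (0.41, 0.08) = 0.00
A1 AND A5 = max(0, a+b−1) on (0.41, 0.26) = 0.00
(A1 AND NOT A4) OR (A1 AND A5) = min(1, a+b) on (0.00, 0.00) = 0.00
A1 OR A1 = min(1, a+b) on (0.41, 0.41) = 0.82
NOT A3 = 1 − 0.52 = 0.48
NOT A3 AND A5 = max(0, a+b−1) on (0.48, 0.26) = 0.00
(A1 OR A1) OR (NOT A3 AND A5) = min(1, a+b) on (0.82, 0.00) = 0.82
((A1 AND NOT A4) OR (A1 AND A5)) OR ((A1 OR A1) OR (NOT A3 AND A5)) = min(1, a+b) on (0.00, 0.82) = 0.82

0.82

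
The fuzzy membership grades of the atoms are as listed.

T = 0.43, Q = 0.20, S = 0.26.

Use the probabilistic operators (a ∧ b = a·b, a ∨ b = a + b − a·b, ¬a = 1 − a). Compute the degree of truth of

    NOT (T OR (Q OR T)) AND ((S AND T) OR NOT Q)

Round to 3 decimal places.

Q OR T = a + b − a·b on (0.2000, 0.4300) = 0.5440
T OR (Q OR T) = a + b − a·b on (0.4300, 0.5440) = 0.7401
NOT (T OR (Q OR T)) = 1 − 0.7401 = 0.2599
S AND T = a·b on (0.2600, 0.4300) = 0.1118
NOT Q = 1 − 0.2000 = 0.8000
(S AND T) OR NOT Q = a + b − a·b on (0.1118, 0.8000) = 0.8224
NOT (T OR (Q OR T)) AND ((S AND T) OR NOT Q) = a·b on (0.2599, 0.8224) = 0.2137

0.214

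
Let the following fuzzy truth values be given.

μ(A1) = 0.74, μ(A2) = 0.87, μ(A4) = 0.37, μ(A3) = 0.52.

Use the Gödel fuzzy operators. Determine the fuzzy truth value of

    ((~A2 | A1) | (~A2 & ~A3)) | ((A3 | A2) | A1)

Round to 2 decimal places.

0.87

~A2 = 1 − 0.87 = 0.13
~A2 | A1 = max(a, b) on (0.13, 0.74) = 0.74
~A2 = 1 − 0.87 = 0.13
~A3 = 1 − 0.52 = 0.48
~A2 & ~A3 = min(a, b) on (0.13, 0.48) = 0.13
(~A2 | A1) | (~A2 & ~A3) = max(a, b) on (0.74, 0.13) = 0.74
A3 | A2 = max(a, b) on (0.52, 0.87) = 0.87
(A3 | A2) | A1 = max(a, b) on (0.87, 0.74) = 0.87
((~A2 | A1) | (~A2 & ~A3)) | ((A3 | A2) | A1) = max(a, b) on (0.74, 0.87) = 0.87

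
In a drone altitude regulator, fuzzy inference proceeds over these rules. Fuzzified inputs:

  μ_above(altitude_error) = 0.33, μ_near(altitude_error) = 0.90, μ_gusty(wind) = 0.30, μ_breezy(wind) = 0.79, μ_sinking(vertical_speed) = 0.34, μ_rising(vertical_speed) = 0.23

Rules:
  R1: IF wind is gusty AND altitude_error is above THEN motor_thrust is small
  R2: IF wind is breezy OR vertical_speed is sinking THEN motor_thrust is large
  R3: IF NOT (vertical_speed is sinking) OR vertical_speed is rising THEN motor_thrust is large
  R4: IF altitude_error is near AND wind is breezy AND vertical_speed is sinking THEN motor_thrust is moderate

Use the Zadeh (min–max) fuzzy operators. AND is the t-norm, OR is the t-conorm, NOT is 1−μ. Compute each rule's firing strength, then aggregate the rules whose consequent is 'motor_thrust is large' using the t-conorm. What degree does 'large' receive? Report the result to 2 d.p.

0.79

R1: gusty=0.30, above=0.33; AND[min(a, b)] → w = 0.30
R2: breezy=0.79, sinking=0.34; OR[max(a, b)] → w = 0.79
R3: ¬sinking=1−0.34=0.66, rising=0.23; OR[max(a, b)] → w = 0.66
R4: near=0.90, breezy=0.79, sinking=0.34; AND[min(a, b)] → w = 0.34
Rules with consequent 'large': {R2, R3} → strengths 0.79, 0.66
Aggregate via t-conorm [max(a, b)]: 0.79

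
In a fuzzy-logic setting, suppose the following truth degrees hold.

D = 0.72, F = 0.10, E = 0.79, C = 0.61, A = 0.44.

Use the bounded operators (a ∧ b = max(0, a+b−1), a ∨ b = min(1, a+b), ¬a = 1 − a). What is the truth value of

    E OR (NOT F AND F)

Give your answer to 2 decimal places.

0.79

NOT F = 1 − 0.10 = 0.90
NOT F AND F = max(0, a+b−1) on (0.90, 0.10) = 0.00
E OR (NOT F AND F) = min(1, a+b) on (0.79, 0.00) = 0.79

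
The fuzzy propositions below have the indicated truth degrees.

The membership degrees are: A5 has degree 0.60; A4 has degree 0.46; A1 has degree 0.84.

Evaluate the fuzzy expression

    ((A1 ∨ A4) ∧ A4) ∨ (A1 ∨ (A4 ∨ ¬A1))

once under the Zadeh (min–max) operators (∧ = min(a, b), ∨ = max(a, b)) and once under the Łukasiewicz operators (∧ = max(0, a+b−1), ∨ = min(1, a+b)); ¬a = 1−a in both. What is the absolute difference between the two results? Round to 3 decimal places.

Under Zadeh (min–max):
  A1 ∨ A4 = max(a, b) on (0.84, 0.46) = 0.84
  (A1 ∨ A4) ∧ A4 = min(a, b) on (0.84, 0.46) = 0.46
  ¬A1 = 1 − 0.84 = 0.16
  A4 ∨ ¬A1 = max(a, b) on (0.46, 0.16) = 0.46
  A1 ∨ (A4 ∨ ¬A1) = max(a, b) on (0.84, 0.46) = 0.84
  ((A1 ∨ A4) ∧ A4) ∨ (A1 ∨ (A4 ∨ ¬A1)) = max(a, b) on (0.46, 0.84) = 0.84
  → value = 0.8400
Under Łukasiewicz:
  A1 ∨ A4 = min(1, a+b) on (0.84, 0.46) = 1.00
  (A1 ∨ A4) ∧ A4 = max(0, a+b−1) on (1.00, 0.46) = 0.46
  ¬A1 = 1 − 0.84 = 0.16
  A4 ∨ ¬A1 = min(1, a+b) on (0.46, 0.16) = 0.62
  A1 ∨ (A4 ∨ ¬A1) = min(1, a+b) on (0.84, 0.62) = 1.00
  ((A1 ∨ A4) ∧ A4) ∨ (A1 ∨ (A4 ∨ ¬A1)) = min(1, a+b) on (0.46, 1.00) = 1.00
  → value = 1.0000
|0.8400 − 1.0000| = 0.160

0.160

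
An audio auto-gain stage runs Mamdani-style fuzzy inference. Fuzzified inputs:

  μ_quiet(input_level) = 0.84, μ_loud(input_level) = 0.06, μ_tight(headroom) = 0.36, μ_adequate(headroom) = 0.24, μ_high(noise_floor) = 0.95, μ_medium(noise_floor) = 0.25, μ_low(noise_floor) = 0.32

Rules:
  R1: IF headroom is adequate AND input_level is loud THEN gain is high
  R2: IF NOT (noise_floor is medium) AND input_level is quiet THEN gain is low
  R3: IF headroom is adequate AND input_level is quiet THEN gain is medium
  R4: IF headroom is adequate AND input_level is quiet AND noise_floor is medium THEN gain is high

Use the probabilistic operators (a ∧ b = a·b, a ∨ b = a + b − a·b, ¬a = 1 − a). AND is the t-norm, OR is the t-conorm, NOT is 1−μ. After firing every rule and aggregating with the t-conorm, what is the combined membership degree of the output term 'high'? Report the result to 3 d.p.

0.064

R1: adequate=0.24, loud=0.06; AND[a·b] → w = 0.0144
R2: ¬medium=1−0.25=0.75, quiet=0.84; AND[a·b] → w = 0.6300
R3: adequate=0.24, quiet=0.84; AND[a·b] → w = 0.2016
R4: adequate=0.24, quiet=0.84, medium=0.25; AND[a·b] → w = 0.0504
Rules with consequent 'high': {R1, R4} → strengths 0.0144, 0.0504
Aggregate via t-conorm [a + b − a·b]: 0.0641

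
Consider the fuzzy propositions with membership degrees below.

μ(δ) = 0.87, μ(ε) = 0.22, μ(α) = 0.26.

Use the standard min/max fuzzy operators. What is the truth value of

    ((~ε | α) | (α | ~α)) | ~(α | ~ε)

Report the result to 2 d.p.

~ε = 1 − 0.22 = 0.78
~ε | α = max(a, b) on (0.78, 0.26) = 0.78
~α = 1 − 0.26 = 0.74
α | ~α = max(a, b) on (0.26, 0.74) = 0.74
(~ε | α) | (α | ~α) = max(a, b) on (0.78, 0.74) = 0.78
~ε = 1 − 0.22 = 0.78
α | ~ε = max(a, b) on (0.26, 0.78) = 0.78
~(α | ~ε) = 1 − 0.78 = 0.22
((~ε | α) | (α | ~α)) | ~(α | ~ε) = max(a, b) on (0.78, 0.22) = 0.78

0.78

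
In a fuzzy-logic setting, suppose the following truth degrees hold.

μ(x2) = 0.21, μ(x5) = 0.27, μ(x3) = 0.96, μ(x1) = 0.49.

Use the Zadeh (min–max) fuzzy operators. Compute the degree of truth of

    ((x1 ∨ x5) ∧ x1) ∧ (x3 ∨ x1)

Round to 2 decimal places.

0.49

x1 ∨ x5 = max(a, b) on (0.49, 0.27) = 0.49
(x1 ∨ x5) ∧ x1 = min(a, b) on (0.49, 0.49) = 0.49
x3 ∨ x1 = max(a, b) on (0.96, 0.49) = 0.96
((x1 ∨ x5) ∧ x1) ∧ (x3 ∨ x1) = min(a, b) on (0.49, 0.96) = 0.49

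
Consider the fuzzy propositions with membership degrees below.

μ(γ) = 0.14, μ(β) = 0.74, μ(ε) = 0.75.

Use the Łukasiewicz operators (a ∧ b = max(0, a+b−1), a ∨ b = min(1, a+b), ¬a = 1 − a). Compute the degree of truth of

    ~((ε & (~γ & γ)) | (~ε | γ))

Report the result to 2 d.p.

0.61

~γ = 1 − 0.14 = 0.86
~γ & γ = max(0, a+b−1) on (0.86, 0.14) = 0.00
ε & (~γ & γ) = max(0, a+b−1) on (0.75, 0.00) = 0.00
~ε = 1 − 0.75 = 0.25
~ε | γ = min(1, a+b) on (0.25, 0.14) = 0.39
(ε & (~γ & γ)) | (~ε | γ) = min(1, a+b) on (0.00, 0.39) = 0.39
~((ε & (~γ & γ)) | (~ε | γ)) = 1 − 0.39 = 0.61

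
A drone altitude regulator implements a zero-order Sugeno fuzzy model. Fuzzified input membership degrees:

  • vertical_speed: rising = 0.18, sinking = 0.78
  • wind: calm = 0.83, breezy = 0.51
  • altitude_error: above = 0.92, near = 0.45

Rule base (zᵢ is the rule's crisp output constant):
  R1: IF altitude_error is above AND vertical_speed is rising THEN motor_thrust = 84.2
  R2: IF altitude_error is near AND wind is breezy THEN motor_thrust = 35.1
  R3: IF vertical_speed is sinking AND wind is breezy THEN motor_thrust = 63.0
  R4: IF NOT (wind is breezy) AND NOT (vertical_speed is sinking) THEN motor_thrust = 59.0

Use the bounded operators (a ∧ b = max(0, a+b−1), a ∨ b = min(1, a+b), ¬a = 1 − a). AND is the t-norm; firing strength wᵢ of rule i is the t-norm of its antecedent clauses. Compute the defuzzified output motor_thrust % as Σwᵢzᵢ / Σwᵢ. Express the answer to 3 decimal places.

R1 (z=84.2): above=0.92, rising=0.18; AND[max(0, a+b−1)] → w = 0.10
R2 (z=35.1): near=0.45, breezy=0.51; AND[max(0, a+b−1)] → w = 0.00
R3 (z=63.0): sinking=0.78, breezy=0.51; AND[max(0, a+b−1)] → w = 0.29
R4 (z=59.0): ¬breezy=1−0.51=0.49, ¬sinking=1−0.78=0.22; AND[max(0, a+b−1)] → w = 0.00
Weighted average = (0.10·84.2 + 0.00·35.1 + 0.29·63.0 + 0.00·59.0) / (0.10 + 0.00 + 0.29 + 0.00)
  = 26.6900 / 0.3900 = 68.436

68.436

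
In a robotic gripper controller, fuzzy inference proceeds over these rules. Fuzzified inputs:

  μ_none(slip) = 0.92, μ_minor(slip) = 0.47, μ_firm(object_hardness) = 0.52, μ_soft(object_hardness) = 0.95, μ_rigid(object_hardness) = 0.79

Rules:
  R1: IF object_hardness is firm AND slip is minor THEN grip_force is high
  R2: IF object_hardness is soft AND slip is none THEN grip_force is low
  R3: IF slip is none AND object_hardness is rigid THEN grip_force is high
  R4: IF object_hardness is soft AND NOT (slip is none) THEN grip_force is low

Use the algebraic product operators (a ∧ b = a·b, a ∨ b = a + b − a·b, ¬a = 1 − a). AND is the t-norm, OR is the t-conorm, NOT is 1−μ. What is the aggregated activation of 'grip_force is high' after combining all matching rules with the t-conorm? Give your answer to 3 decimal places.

R1: firm=0.52, minor=0.47; AND[a·b] → w = 0.2444
R2: soft=0.95, none=0.92; AND[a·b] → w = 0.8740
R3: none=0.92, rigid=0.79; AND[a·b] → w = 0.7268
R4: soft=0.95, ¬none=1−0.92=0.08; AND[a·b] → w = 0.0760
Rules with consequent 'high': {R1, R3} → strengths 0.2444, 0.7268
Aggregate via t-conorm [a + b − a·b]: 0.7936

0.794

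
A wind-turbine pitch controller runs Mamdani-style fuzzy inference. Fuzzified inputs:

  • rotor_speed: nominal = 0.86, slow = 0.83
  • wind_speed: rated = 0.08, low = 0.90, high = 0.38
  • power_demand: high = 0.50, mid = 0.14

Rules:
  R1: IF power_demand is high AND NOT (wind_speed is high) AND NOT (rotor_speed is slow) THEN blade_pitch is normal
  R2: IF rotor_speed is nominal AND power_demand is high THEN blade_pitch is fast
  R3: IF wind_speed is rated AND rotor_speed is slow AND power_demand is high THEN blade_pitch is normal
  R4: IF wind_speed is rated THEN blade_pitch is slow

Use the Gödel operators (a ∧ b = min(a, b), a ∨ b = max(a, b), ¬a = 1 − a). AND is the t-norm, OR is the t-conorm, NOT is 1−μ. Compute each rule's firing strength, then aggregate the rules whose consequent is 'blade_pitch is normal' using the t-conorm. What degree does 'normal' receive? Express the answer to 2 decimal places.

0.17

R1: high=0.50, ¬high=1−0.38=0.62, ¬slow=1−0.83=0.17; AND[min(a, b)] → w = 0.17
R2: nominal=0.86, high=0.50; AND[min(a, b)] → w = 0.50
R3: rated=0.08, slow=0.83, high=0.50; AND[min(a, b)] → w = 0.08
R4: rated=0.08 → w = 0.08
Rules with consequent 'normal': {R1, R3} → strengths 0.17, 0.08
Aggregate via t-conorm [max(a, b)]: 0.17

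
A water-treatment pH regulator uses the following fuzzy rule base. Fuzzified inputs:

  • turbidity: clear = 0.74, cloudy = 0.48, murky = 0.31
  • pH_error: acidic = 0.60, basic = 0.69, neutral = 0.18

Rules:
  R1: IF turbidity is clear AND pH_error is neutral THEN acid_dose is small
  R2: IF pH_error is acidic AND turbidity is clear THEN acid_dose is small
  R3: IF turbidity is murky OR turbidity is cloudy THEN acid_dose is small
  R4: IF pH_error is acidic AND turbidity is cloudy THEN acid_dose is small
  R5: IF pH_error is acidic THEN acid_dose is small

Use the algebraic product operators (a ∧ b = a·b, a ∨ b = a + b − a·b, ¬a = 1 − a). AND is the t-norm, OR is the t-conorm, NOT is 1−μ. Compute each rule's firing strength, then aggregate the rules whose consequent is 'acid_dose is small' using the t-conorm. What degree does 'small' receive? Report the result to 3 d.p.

0.951

R1: clear=0.74, neutral=0.18; AND[a·b] → w = 0.1332
R2: acidic=0.60, clear=0.74; AND[a·b] → w = 0.4440
R3: murky=0.31, cloudy=0.48; OR[a + b − a·b] → w = 0.6412
R4: acidic=0.60, cloudy=0.48; AND[a·b] → w = 0.2880
R5: acidic=0.60 → w = 0.6000
Rules with consequent 'small': {R1, R2, R3, R4, R5} → strengths 0.1332, 0.4440, 0.6412, 0.2880, 0.6000
Aggregate via t-conorm [a + b − a·b]: 0.9508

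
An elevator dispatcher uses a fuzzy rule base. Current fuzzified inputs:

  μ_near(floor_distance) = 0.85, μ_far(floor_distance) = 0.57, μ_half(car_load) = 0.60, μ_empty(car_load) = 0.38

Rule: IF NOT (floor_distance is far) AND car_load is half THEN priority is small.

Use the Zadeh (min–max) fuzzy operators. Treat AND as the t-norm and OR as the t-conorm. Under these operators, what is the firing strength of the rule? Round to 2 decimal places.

0.43

firing strength: ¬far=1−0.57=0.43, half=0.60; AND[min(a, b)] → w = 0.43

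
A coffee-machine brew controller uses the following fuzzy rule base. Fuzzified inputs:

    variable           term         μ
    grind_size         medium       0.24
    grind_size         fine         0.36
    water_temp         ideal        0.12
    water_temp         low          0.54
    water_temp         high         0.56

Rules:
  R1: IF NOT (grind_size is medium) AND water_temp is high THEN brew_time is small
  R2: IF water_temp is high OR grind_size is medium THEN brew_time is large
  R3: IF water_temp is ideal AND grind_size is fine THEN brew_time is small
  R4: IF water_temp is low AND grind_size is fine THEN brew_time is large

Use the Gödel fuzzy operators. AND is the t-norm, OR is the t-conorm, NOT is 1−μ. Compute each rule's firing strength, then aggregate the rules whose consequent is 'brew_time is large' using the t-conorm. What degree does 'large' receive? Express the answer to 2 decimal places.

0.56

R1: ¬medium=1−0.24=0.76, high=0.56; AND[min(a, b)] → w = 0.56
R2: high=0.56, medium=0.24; OR[max(a, b)] → w = 0.56
R3: ideal=0.12, fine=0.36; AND[min(a, b)] → w = 0.12
R4: low=0.54, fine=0.36; AND[min(a, b)] → w = 0.36
Rules with consequent 'large': {R2, R4} → strengths 0.56, 0.36
Aggregate via t-conorm [max(a, b)]: 0.56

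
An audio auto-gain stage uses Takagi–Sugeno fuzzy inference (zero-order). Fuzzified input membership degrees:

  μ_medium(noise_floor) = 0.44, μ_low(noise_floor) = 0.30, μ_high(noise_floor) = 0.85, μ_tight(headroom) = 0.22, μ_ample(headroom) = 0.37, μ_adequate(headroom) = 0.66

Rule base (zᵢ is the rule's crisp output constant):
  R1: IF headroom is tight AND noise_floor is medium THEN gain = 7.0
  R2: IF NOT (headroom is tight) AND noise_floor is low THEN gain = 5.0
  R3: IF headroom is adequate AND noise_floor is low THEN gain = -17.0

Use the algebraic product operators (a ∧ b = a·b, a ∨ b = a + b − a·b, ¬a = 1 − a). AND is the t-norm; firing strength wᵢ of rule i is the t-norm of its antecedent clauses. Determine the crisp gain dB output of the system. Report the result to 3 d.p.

R1 (z=7.0): tight=0.22, medium=0.44; AND[a·b] → w = 0.0968
R2 (z=5.0): ¬tight=1−0.22=0.78, low=0.30; AND[a·b] → w = 0.2340
R3 (z=-17.0): adequate=0.66, low=0.30; AND[a·b] → w = 0.1980
Weighted average = (0.0968·7.0 + 0.2340·5.0 + 0.1980·-17.0) / (0.0968 + 0.2340 + 0.1980)
  = -1.5184 / 0.5288 = -2.871

-2.871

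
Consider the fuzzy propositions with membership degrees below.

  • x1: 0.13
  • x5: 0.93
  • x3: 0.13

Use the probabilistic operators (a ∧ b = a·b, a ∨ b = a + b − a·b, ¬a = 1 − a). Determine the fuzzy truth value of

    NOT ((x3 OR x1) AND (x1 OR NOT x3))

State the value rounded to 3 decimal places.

x3 OR x1 = a + b − a·b on (0.1300, 0.1300) = 0.2431
NOT x3 = 1 − 0.1300 = 0.8700
x1 OR NOT x3 = a + b − a·b on (0.1300, 0.8700) = 0.8869
(x3 OR x1) AND (x1 OR NOT x3) = a·b on (0.2431, 0.8869) = 0.2156
NOT ((x3 OR x1) AND (x1 OR NOT x3)) = 1 − 0.2156 = 0.7844

0.784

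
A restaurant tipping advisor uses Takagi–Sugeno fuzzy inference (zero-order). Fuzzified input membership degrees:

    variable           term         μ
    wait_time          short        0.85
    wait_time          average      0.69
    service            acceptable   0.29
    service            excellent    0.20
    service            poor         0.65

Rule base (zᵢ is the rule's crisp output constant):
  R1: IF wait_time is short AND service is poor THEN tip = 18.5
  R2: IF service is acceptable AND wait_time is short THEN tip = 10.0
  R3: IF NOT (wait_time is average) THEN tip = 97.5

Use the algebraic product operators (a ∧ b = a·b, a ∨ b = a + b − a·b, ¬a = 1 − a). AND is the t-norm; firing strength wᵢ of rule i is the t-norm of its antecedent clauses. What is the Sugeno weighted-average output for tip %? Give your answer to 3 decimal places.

38.694

R1 (z=18.5): short=0.85, poor=0.65; AND[a·b] → w = 0.5525
R2 (z=10.0): acceptable=0.29, short=0.85; AND[a·b] → w = 0.2465
R3 (z=97.5): ¬average=1−0.69=0.31 → w = 0.3100
Weighted average = (0.5525·18.5 + 0.2465·10.0 + 0.3100·97.5) / (0.5525 + 0.2465 + 0.3100)
  = 42.9113 / 1.1090 = 38.694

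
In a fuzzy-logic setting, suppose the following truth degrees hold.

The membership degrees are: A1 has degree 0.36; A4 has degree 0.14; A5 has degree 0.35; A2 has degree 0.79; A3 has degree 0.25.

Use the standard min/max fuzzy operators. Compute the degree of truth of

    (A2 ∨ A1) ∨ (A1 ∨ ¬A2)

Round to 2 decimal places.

A2 ∨ A1 = max(a, b) on (0.79, 0.36) = 0.79
¬A2 = 1 − 0.79 = 0.21
A1 ∨ ¬A2 = max(a, b) on (0.36, 0.21) = 0.36
(A2 ∨ A1) ∨ (A1 ∨ ¬A2) = max(a, b) on (0.79, 0.36) = 0.79

0.79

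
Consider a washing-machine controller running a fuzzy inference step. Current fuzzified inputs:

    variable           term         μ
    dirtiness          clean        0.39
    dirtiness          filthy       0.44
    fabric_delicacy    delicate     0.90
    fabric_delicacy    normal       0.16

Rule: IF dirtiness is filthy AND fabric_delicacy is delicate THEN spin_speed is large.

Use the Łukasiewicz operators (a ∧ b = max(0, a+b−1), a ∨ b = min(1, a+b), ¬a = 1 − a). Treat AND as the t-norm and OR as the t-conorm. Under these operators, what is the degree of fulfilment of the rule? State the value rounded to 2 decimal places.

firing strength: filthy=0.44, delicate=0.90; AND[max(0, a+b−1)] → w = 0.34

0.34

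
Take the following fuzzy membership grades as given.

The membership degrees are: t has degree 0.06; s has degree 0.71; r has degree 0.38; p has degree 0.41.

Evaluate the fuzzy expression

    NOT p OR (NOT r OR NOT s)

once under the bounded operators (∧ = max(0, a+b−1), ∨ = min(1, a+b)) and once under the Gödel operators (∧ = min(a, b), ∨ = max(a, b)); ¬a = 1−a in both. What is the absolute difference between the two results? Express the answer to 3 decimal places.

Under bounded:
  NOT p = 1 − 0.41 = 0.59
  NOT r = 1 − 0.38 = 0.62
  NOT s = 1 − 0.71 = 0.29
  NOT r OR NOT s = min(1, a+b) on (0.62, 0.29) = 0.91
  NOT p OR (NOT r OR NOT s) = min(1, a+b) on (0.59, 0.91) = 1.00
  → value = 1.0000
Under Gödel:
  NOT p = 1 − 0.41 = 0.59
  NOT r = 1 − 0.38 = 0.62
  NOT s = 1 − 0.71 = 0.29
  NOT r OR NOT s = max(a, b) on (0.62, 0.29) = 0.62
  NOT p OR (NOT r OR NOT s) = max(a, b) on (0.59, 0.62) = 0.62
  → value = 0.6200
|1.0000 − 0.6200| = 0.380

0.380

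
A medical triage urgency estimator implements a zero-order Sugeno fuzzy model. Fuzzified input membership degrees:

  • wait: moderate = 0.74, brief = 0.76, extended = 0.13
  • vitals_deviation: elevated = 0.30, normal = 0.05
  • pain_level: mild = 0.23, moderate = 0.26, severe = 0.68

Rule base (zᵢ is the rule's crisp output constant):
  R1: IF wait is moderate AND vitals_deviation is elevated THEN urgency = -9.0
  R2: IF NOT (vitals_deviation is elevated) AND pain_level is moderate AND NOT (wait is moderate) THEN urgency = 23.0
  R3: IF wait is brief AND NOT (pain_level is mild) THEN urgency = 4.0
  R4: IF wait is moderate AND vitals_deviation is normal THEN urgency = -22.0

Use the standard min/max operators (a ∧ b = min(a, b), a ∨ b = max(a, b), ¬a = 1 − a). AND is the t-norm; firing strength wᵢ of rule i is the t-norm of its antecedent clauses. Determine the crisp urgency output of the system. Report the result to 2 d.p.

R1 (z=-9.0): moderate=0.74, elevated=0.30; AND[min(a, b)] → w = 0.30
R2 (z=23.0): ¬elevated=1−0.30=0.70, moderate=0.26, ¬moderate=1−0.74=0.26; AND[min(a, b)] → w = 0.26
R3 (z=4.0): brief=0.76, ¬mild=1−0.23=0.77; AND[min(a, b)] → w = 0.76
R4 (z=-22.0): moderate=0.74, normal=0.05; AND[min(a, b)] → w = 0.05
Weighted average = (0.30·-9.0 + 0.26·23.0 + 0.76·4.0 + 0.05·-22.0) / (0.30 + 0.26 + 0.76 + 0.05)
  = 5.2200 / 1.3700 = 3.81

3.81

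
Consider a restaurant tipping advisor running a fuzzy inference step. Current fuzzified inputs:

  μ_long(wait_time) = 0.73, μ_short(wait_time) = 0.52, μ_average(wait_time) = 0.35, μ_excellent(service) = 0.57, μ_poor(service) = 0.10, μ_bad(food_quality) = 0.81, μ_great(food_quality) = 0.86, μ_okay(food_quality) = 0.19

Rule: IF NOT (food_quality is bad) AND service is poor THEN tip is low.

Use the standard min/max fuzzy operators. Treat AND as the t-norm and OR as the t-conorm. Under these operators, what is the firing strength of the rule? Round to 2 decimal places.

0.10

firing strength: ¬bad=1−0.81=0.19, poor=0.10; AND[min(a, b)] → w = 0.10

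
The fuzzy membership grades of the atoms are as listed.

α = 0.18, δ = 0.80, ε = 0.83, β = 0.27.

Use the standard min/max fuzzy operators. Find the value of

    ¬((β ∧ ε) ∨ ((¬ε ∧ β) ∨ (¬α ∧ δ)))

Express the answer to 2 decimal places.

β ∧ ε = min(a, b) on (0.27, 0.83) = 0.27
¬ε = 1 − 0.83 = 0.17
¬ε ∧ β = min(a, b) on (0.17, 0.27) = 0.17
¬α = 1 − 0.18 = 0.82
¬α ∧ δ = min(a, b) on (0.82, 0.80) = 0.80
(¬ε ∧ β) ∨ (¬α ∧ δ) = max(a, b) on (0.17, 0.80) = 0.80
(β ∧ ε) ∨ ((¬ε ∧ β) ∨ (¬α ∧ δ)) = max(a, b) on (0.27, 0.80) = 0.80
¬((β ∧ ε) ∨ ((¬ε ∧ β) ∨ (¬α ∧ δ))) = 1 − 0.80 = 0.20

0.20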